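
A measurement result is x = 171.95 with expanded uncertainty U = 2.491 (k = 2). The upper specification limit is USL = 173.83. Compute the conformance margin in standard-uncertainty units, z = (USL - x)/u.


u = U / k = 2.491 / 2 = 1.2455
margin = |USL - x| = |173.83 - 171.95| = 1.88
z = margin / u = 1.88 / 1.2455
z = 1.5094

1.5094


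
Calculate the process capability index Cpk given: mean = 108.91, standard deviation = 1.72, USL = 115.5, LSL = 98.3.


Cpu = (USL - mean) / (3*sigma) = (115.5 - 108.91) / (3*1.72) = 1.2771
Cpl = (mean - LSL) / (3*sigma) = (108.91 - 98.3) / (3*1.72) = 2.0562
Cpk = min(Cpu, Cpl) = 1.2771

1.2771


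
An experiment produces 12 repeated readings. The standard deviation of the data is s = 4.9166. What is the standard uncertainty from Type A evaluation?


u_A = s / sqrt(n)
u_A = 4.9166 / sqrt(12)
u_A = 4.9166 / 3.4641016
u_A = 1.4193

1.4193


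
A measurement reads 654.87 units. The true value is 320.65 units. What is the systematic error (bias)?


Systematic error = measured - true
= 654.87 - 320.65
= 334.2200

334.2200


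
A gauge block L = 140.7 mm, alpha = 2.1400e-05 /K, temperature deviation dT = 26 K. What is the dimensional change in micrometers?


dL = L * alpha * dT
= 140.7 * 2.1400e-05 * 26
= 0.0782855 mm
dL_um = 0.0782855 * 1000 = 78.2855 um

78.2855


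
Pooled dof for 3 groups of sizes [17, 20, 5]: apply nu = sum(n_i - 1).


nu = sum_i (n_i - 1)
nu = ((17 - 1) + (20 - 1) + (5 - 1))
nu = 16 + 19 + 4
nu = 39

39


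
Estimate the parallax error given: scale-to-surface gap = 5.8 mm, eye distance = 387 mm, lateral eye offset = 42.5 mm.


error = h * offset / d
= 5.8 * 42.5 / 387
= 0.6370

0.6370


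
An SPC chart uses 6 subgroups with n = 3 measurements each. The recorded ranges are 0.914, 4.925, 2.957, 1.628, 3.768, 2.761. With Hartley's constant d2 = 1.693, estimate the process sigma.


R_bar = (0.914 + 4.925 + 2.957 + 1.628 + 3.768 + 2.761) / 6
R_bar = 16.953 / 6 = 2.8255
sigma_hat = R_bar / d2 = 2.8255 / 1.693 = 1.6689

1.6689


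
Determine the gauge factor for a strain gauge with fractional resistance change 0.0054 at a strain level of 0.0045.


GF = (dR/R) / epsilon
= 0.0054 / 0.0045
= 1.2000

1.2000


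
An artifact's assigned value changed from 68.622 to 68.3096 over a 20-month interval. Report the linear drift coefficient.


rate = (v2 - v1) / months
= (68.3096 - 68.622) / 20
= -0.3124 / 20
= -0.0156

-0.0156


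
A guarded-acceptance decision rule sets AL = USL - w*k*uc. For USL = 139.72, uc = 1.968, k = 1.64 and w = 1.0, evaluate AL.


U = k * uc = 1.64 * 1.968 = 3.22752
guard band g = w * U = 1.0 * 3.22752 = 3.22752
AL = USL - g = 139.72 - 3.22752
AL = 136.4925

136.4925


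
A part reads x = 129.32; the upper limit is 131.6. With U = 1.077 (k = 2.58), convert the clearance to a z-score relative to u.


u = U / k = 1.077 / 2.58 = 0.41744186
margin = |USL - x| = |131.6 - 129.32| = 2.28
z = margin / u = 2.28 / 0.41744186
z = 5.4618

5.4618


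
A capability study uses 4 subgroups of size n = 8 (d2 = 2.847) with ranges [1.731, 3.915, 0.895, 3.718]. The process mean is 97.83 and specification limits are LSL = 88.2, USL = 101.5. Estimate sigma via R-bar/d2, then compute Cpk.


R_bar = (1.731 + 3.915 + 0.895 + 3.718) / 4 = 2.56475
sigma = R_bar / d2 = 2.56475 / 2.847 = 0.90086055
Cp = (USL - LSL)/(6*sigma) = (101.5 - 88.2)/(6*0.90086055) = 2.4606
Cpu = (101.5 - 97.83)/(3*0.90086055) = 1.3580
Cpl = (97.83 - 88.2)/(3*0.90086055) = 3.5633
Cpk = min(Cpu, Cpl) = 1.3580

1.3580


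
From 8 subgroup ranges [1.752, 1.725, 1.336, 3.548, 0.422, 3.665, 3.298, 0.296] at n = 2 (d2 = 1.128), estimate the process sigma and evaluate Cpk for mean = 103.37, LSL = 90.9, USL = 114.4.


R_bar = (1.752 + 1.725 + 1.336 + 3.548 + 0.422 + 3.665 + 3.298 + 0.296) / 8 = 2.00525
sigma = R_bar / d2 = 2.00525 / 1.128 = 1.7777039
Cp = (USL - LSL)/(6*sigma) = (114.4 - 90.9)/(6*1.7777039) = 2.2032
Cpu = (114.4 - 103.37)/(3*1.7777039) = 2.0682
Cpl = (103.37 - 90.9)/(3*1.7777039) = 2.3382
Cpk = min(Cpu, Cpl) = 2.0682

2.0682


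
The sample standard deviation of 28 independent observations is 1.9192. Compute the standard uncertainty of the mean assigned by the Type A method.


u_A = s / sqrt(n)
u_A = 1.9192 / sqrt(28)
u_A = 1.9192 / 5.2915026
u_A = 0.3627

0.3627


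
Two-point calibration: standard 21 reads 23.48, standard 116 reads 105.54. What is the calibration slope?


slope = (y2 - y1) / (x2 - x1)
= (105.54 - 23.48) / (116 - 21)
= 82.0600 / 95
= 0.8638

0.8638


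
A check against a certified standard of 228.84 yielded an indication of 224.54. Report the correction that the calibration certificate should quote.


Correction = standard - reading
= 228.84 - 224.54
= 4.3000

4.3000


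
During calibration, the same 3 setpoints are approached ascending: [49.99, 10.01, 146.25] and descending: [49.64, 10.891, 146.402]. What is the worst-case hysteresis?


|49.99 - 49.64| = 0.3500
|10.01 - 10.891| = 0.8810
|146.25 - 146.402| = 0.1520
hysteresis = max(diffs) = 0.8810

0.8810


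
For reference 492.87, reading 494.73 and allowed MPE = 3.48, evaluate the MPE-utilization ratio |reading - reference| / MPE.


e = indication - reference = 494.73 - 492.87 = 1.8600
|e| = 1.8600
ratio = |e| / MPE = 1.8600 / 3.48
ratio = 0.5345

0.5345


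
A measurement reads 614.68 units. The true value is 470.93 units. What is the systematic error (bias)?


Systematic error = measured - true
= 614.68 - 470.93
= 143.7500

143.7500


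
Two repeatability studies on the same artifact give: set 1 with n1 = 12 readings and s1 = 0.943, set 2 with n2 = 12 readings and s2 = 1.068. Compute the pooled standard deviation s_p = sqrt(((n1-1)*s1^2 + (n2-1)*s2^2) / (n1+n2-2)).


s_p = sqrt(((n1-1)*s1^2 + (n2-1)*s2^2) / (n1+n2-2))
numerator = (12-1)*0.943^2 + (12-1)*1.068^2 = 9.781739 + 12.546864 = 22.328603
denominator = 12 + 12 - 2 = 22
s_p^2 = 22.328603 / 22 = 1.0149365
s_p = sqrt(1.0149365) = 1.0074

1.0074


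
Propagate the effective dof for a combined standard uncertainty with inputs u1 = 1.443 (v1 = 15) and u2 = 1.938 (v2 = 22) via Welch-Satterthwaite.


uc = sqrt(u1^2 + u2^2) = sqrt(1.443^2 + 1.938^2) = 2.4162146
v_eff = uc^4 / (u1^4/v1 + u2^4/v2)
= 2.4162146^4 / (1.443^4/15 + 1.938^4/22)
= 34.08333 / 0.9302491
v_eff = 36.6389

36.6389


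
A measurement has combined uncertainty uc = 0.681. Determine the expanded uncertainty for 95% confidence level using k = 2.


U = k * uc
U = 2 * 0.681
U = 1.3620

1.3620


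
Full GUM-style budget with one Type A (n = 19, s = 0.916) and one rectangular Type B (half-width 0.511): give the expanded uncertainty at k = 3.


u_A = s / sqrt(n) = 0.916 / sqrt(19) = 0.21014481
u_B = half_width / sqrt(3) = 0.511 / sqrt(3) = 0.29502599
uc = sqrt(u_A^2 + u_B^2) = sqrt(0.21014481^2 + 0.29502599^2) = 0.36221703
U = k * uc = 3 * 0.36221703
U = 1.0867

1.0867


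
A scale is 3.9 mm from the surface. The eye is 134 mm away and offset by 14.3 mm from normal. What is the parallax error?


error = h * offset / d
= 3.9 * 14.3 / 134
= 0.4162

0.4162


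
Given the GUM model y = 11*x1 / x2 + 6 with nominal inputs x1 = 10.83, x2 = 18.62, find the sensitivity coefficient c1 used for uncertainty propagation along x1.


y = 11*x1 / x2 + 6
dy/dx1 = 11/x2
Evaluate at x2 = 18.62: c1 = 11 / 18.62
c1 = 0.5908

0.5908


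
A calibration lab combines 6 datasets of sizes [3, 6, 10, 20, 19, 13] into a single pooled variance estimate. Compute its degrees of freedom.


nu = sum_i (n_i - 1)
nu = ((3 - 1) + (6 - 1) + (10 - 1) + (20 - 1) + (19 - 1) + (13 - 1))
nu = 2 + 5 + 9 + 19 + 18 + 12
nu = 65

65


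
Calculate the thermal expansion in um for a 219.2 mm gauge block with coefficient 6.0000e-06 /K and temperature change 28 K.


dL = L * alpha * dT
= 219.2 * 6.0000e-06 * 28
= 0.0368256 mm
dL_um = 0.0368256 * 1000 = 36.8256 um

36.8256


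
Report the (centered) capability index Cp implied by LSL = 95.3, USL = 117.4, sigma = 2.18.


Cp = (USL - LSL) / (6 * sigma)
= (117.4 - 95.3) / (6 * 2.18)
= 22.1000 / 13.0800
= 1.6896

1.6896


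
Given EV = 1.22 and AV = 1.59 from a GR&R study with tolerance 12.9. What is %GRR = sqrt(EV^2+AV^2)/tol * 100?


GRR = sqrt(EV^2 + AV^2) = sqrt(1.22^2 + 1.59^2) = 2.0041208
%GRR = GRR / tol * 100 = 2.0041208 / 12.9 * 100
%GRR = 15.5358

15.5358


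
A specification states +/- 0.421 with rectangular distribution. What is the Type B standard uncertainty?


u_B = half_width / sqrt(3)
u_B = 0.421 / 1.7320508
u_B = 0.2431

0.2431


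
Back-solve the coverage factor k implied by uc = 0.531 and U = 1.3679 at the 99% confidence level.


k = U / uc
k = 1.3679 / 0.531
k = 2.576

2.576


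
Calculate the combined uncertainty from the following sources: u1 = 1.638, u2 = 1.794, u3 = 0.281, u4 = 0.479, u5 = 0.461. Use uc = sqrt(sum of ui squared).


uc = sqrt(1.638^2 + 1.794^2 + 0.281^2 + 0.479^2 + 0.461^2)
uc = sqrt(6.422403)
uc = 2.5342

2.5342


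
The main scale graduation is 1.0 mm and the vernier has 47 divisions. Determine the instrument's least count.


LC = MSD / n_div
= 1.0 / 47
= 0.0213

0.0213


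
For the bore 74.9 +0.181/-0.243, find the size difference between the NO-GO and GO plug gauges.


GO = nominal - lower_tol (smallest hole = maximum material condition)
GO = 74.9 - 0.243 = 74.657
NO-GO = nominal + upper_tol (largest hole = least material condition)
NO-GO = 74.9 + 0.181 = 75.081
spread = NO-GO - GO = 75.081 - 74.657 = 0.4240

0.4240


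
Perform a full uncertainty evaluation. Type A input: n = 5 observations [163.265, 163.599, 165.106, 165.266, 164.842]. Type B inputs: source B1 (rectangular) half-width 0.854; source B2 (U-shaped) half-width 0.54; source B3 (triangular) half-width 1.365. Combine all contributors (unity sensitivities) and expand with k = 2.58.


mean = (163.265 + 163.599 + 165.106 + 165.266 + 164.842) / 5 = 164.4156
s = sqrt(sum((x - mean)^2)/(n-1)) = 0.91820003
u_A = s / sqrt(n) = 0.91820003 / sqrt(5) = 0.41063154
u_B1 = 0.854 / sqrt(3) = 0.49305713
u_B2 = 0.54 / sqrt(2) = 0.38183766
u_B3 = 1.365 / sqrt(6) = 0.55725892
uc = sqrt(0.41063154^2 + 0.49305713^2 + 0.38183766^2 + 0.55725892^2) = 0.93169796
U = k * uc = 2.58 * 0.93169796
U = 2.4038

2.4038


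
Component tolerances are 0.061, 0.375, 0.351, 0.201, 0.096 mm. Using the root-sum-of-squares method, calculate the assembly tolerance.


RSS = sqrt(0.061^2 + 0.375^2 + 0.351^2 + 0.201^2 + 0.096^2)
= sqrt(0.317164)
= 0.5632

0.5632


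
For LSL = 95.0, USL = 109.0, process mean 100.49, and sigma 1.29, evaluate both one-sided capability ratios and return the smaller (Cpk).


Cpu = (USL - mean) / (3*sigma) = (109.0 - 100.49) / (3*1.29) = 2.1990
Cpl = (mean - LSL) / (3*sigma) = (100.49 - 95.0) / (3*1.29) = 1.4186
Cpk = min(Cpu, Cpl) = 1.4186

1.4186


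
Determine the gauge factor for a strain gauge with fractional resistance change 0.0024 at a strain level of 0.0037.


GF = (dR/R) / epsilon
= 0.0024 / 0.0037
= 0.6486

0.6486


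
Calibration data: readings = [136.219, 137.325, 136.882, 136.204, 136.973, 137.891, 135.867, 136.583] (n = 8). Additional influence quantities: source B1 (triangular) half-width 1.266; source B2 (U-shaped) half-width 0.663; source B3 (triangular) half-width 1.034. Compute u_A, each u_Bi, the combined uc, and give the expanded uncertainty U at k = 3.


mean = (136.219 + 137.325 + 136.882 + 136.204 + 136.973 + 137.891 + 135.867 + 136.583) / 8 = 136.743
s = sqrt(sum((x - mean)^2)/(n-1)) = 0.66406992
u_A = s / sqrt(n) = 0.66406992 / sqrt(8) = 0.23478417
u_B1 = 1.266 / sqrt(6) = 0.51684234
u_B2 = 0.663 / sqrt(2) = 0.4688118
u_B3 = 1.034 / sqrt(6) = 0.42212873
uc = sqrt(0.23478417^2 + 0.51684234^2 + 0.4688118^2 + 0.42212873^2) = 0.84866176
U = k * uc = 3 * 0.84866176
U = 2.5460

2.5460


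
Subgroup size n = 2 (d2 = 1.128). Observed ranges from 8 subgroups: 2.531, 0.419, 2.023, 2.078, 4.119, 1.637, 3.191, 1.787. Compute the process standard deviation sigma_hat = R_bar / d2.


R_bar = (2.531 + 0.419 + 2.023 + 2.078 + 4.119 + 1.637 + 3.191 + 1.787) / 8
R_bar = 17.785 / 8 = 2.223125
sigma_hat = R_bar / d2 = 2.223125 / 1.128 = 1.9709

1.9709


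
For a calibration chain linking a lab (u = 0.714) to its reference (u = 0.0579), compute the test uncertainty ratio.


TUR = u_lab / u_ref
= 0.714 / 0.0579
= 12.3316

12.3316


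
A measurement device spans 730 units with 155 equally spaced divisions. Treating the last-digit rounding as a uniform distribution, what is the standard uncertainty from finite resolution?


resolution = range / divisions
resolution = 730 / 155 = 4.7096774
u_res = resolution / (2*sqrt(3))
u_res = 4.7096774 / 3.4641016
u_res = 1.3596

1.3596


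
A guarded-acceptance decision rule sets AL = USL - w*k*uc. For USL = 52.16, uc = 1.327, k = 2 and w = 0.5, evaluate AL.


U = k * uc = 2 * 1.327 = 2.654
guard band g = w * U = 0.5 * 2.654 = 1.327
AL = USL - g = 52.16 - 1.327
AL = 50.8330

50.8330


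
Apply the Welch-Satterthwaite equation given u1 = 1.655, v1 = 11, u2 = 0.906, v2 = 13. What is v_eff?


uc = sqrt(u1^2 + u2^2) = sqrt(1.655^2 + 0.906^2) = 1.8867594
v_eff = uc^4 / (u1^4/v1 + u2^4/v2)
= 1.8867594^4 / (1.655^4/11 + 0.906^4/13)
= 12.672611 / 0.73385205
v_eff = 17.2686

17.2686


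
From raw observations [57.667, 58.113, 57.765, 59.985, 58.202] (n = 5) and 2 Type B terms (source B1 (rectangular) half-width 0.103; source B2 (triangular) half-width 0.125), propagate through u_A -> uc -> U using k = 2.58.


mean = (57.667 + 58.113 + 57.765 + 59.985 + 58.202) / 5 = 58.3464
s = sqrt(sum((x - mean)^2)/(n-1)) = 0.94339112
u_A = s / sqrt(n) = 0.94339112 / sqrt(5) = 0.42189733
u_B1 = 0.103 / sqrt(3) = 0.059467078
u_B2 = 0.125 / sqrt(6) = 0.051031036
uc = sqrt(0.42189733^2 + 0.059467078^2 + 0.051031036^2) = 0.42911287
U = k * uc = 2.58 * 0.42911287
U = 1.1071

1.1071


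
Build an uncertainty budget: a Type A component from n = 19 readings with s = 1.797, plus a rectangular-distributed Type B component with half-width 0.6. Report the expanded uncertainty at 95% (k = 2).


u_A = s / sqrt(n) = 1.797 / sqrt(19) = 0.41226007
u_B = half_width / sqrt(3) = 0.6 / sqrt(3) = 0.34641016
uc = sqrt(u_A^2 + u_B^2) = sqrt(0.41226007^2 + 0.34641016^2) = 0.53847782
U = k * uc = 2 * 0.53847782
U = 1.0770

1.0770


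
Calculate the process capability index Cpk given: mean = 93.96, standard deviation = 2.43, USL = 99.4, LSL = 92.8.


Cpu = (USL - mean) / (3*sigma) = (99.4 - 93.96) / (3*2.43) = 0.7462
Cpl = (mean - LSL) / (3*sigma) = (93.96 - 92.8) / (3*2.43) = 0.1591
Cpk = min(Cpu, Cpl) = 0.1591

0.1591


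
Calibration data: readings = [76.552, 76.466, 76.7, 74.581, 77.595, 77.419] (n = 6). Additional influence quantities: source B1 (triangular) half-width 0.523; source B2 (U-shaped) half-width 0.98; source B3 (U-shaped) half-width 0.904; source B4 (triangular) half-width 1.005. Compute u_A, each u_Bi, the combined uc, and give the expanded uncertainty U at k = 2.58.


mean = (76.552 + 76.466 + 76.7 + 74.581 + 77.595 + 77.419) / 6 = 76.55216667
s = sqrt(sum((x - mean)^2)/(n-1)) = 1.0727235
u_A = s / sqrt(n) = 1.0727235 / sqrt(6) = 0.43793754
u_B1 = 0.523 / sqrt(6) = 0.21351386
u_B2 = 0.98 / sqrt(2) = 0.69296465
u_B3 = 0.904 / sqrt(2) = 0.63922453
u_B4 = 1.005 / sqrt(6) = 0.41028953
uc = sqrt(0.43793754^2 + 0.21351386^2 + 0.69296465^2 + 0.63922453^2 + 0.41028953^2) = 1.137771
U = k * uc = 2.58 * 1.137771
U = 2.9354

2.9354


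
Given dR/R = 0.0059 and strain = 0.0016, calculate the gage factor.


GF = (dR/R) / epsilon
= 0.0059 / 0.0016
= 3.6875

3.6875


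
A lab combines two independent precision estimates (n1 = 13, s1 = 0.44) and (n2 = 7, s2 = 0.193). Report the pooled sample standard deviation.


s_p = sqrt(((n1-1)*s1^2 + (n2-1)*s2^2) / (n1+n2-2))
numerator = (13-1)*0.44^2 + (7-1)*0.193^2 = 2.3232 + 0.223494 = 2.546694
denominator = 13 + 7 - 2 = 18
s_p^2 = 2.546694 / 18 = 0.141483
s_p = sqrt(0.141483) = 0.3761

0.3761


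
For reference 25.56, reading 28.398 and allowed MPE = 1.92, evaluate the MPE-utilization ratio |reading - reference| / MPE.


e = indication - reference = 28.398 - 25.56 = 2.8380
|e| = 2.8380
ratio = |e| / MPE = 2.8380 / 1.92
ratio = 1.4781

1.4781


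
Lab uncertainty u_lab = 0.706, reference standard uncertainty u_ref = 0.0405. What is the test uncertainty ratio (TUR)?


TUR = u_lab / u_ref
= 0.706 / 0.0405
= 17.4321

17.4321


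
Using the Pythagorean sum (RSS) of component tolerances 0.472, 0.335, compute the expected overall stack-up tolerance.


RSS = sqrt(0.472^2 + 0.335^2)
= sqrt(0.335009)
= 0.5788

0.5788


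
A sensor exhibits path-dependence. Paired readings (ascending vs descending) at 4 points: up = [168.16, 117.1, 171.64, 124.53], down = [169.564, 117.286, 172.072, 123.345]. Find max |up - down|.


|168.16 - 169.564| = 1.4040
|117.1 - 117.286| = 0.1860
|171.64 - 172.072| = 0.4320
|124.53 - 123.345| = 1.1850
hysteresis = max(diffs) = 1.4040

1.4040


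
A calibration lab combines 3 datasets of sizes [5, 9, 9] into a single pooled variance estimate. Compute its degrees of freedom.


nu = sum_i (n_i - 1)
nu = ((5 - 1) + (9 - 1) + (9 - 1))
nu = 4 + 8 + 8
nu = 20

20


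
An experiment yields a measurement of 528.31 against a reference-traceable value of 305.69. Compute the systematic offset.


Systematic error = measured - true
= 528.31 - 305.69
= 222.6200

222.6200


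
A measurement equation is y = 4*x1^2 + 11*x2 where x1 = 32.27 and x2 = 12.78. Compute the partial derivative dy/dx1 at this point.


y = 4*x1^2 + 11*x2
dy/dx1 = 2*4*x1
Evaluate at x1 = 32.27: c1 = 8 * 32.27
c1 = 258.1600

258.1600


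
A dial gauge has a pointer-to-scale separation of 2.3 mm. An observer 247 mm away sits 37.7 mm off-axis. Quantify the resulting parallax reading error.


error = h * offset / d
= 2.3 * 37.7 / 247
= 0.3511

0.3511


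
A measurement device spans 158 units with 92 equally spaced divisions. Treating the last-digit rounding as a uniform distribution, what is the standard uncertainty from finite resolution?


resolution = range / divisions
resolution = 158 / 92 = 1.7173913
u_res = resolution / (2*sqrt(3))
u_res = 1.7173913 / 3.4641016
u_res = 0.4958

0.4958


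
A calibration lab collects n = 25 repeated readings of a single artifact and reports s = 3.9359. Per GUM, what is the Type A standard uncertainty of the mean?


u_A = s / sqrt(n)
u_A = 3.9359 / sqrt(25)
u_A = 3.9359 / 5
u_A = 0.7872

0.7872


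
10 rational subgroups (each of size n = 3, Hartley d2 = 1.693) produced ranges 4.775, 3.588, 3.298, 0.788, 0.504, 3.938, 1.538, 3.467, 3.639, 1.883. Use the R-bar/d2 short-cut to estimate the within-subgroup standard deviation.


R_bar = (4.775 + 3.588 + 3.298 + 0.788 + 0.504 + 3.938 + 1.538 + 3.467 + 3.639 + 1.883) / 10
R_bar = 27.418 / 10 = 2.7418
sigma_hat = R_bar / d2 = 2.7418 / 1.693 = 1.6195

1.6195


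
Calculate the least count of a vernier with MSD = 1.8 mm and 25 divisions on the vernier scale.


LC = MSD / n_div
= 1.8 / 25
= 0.0720

0.0720


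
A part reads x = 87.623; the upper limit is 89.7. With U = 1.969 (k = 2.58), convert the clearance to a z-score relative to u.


u = U / k = 1.969 / 2.58 = 0.76317829
margin = |USL - x| = |89.7 - 87.623| = 2.077
z = margin / u = 2.077 / 0.76317829
z = 2.7215

2.7215


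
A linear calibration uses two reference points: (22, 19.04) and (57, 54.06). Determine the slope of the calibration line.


slope = (y2 - y1) / (x2 - x1)
= (54.06 - 19.04) / (57 - 22)
= 35.0200 / 35
= 1.0006

1.0006


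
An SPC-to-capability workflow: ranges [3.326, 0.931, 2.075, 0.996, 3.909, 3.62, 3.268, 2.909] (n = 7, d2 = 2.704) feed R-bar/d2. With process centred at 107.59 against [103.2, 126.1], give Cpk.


R_bar = (3.326 + 0.931 + 2.075 + 0.996 + 3.909 + 3.62 + 3.268 + 2.909) / 8 = 2.62925
sigma = R_bar / d2 = 2.62925 / 2.704 = 0.97235577
Cp = (USL - LSL)/(6*sigma) = (126.1 - 103.2)/(6*0.97235577) = 3.9252
Cpu = (126.1 - 107.59)/(3*0.97235577) = 6.3454
Cpl = (107.59 - 103.2)/(3*0.97235577) = 1.5049
Cpk = min(Cpu, Cpl) = 1.5049

1.5049


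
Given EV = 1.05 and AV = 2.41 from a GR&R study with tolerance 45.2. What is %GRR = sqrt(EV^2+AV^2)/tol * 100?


GRR = sqrt(EV^2 + AV^2) = sqrt(1.05^2 + 2.41^2) = 2.628802
%GRR = GRR / tol * 100 = 2.628802 / 45.2 * 100
%GRR = 5.8159

5.8159


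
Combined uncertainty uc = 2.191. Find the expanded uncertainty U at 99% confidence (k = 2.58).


U = k * uc
U = 2.58 * 2.191
U = 5.6528

5.6528


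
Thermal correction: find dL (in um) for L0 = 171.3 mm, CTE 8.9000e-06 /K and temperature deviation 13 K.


dL = L * alpha * dT
= 171.3 * 8.9000e-06 * 13
= 0.0198194 mm
dL_um = 0.0198194 * 1000 = 19.8194 um

19.8194


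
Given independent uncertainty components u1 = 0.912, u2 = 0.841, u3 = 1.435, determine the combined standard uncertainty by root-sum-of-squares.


uc = sqrt(0.912^2 + 0.841^2 + 1.435^2)
uc = sqrt(3.59825)
uc = 1.8969

1.8969


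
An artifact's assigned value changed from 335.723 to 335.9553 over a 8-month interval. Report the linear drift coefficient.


rate = (v2 - v1) / months
= (335.9553 - 335.723) / 8
= 0.2323 / 8
= 0.0290

0.0290


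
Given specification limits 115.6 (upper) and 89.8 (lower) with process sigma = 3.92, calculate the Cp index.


Cp = (USL - LSL) / (6 * sigma)
= (115.6 - 89.8) / (6 * 3.92)
= 25.8000 / 23.5200
= 1.0969

1.0969


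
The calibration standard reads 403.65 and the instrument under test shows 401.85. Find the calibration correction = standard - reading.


Correction = standard - reading
= 403.65 - 401.85
= 1.8000

1.8000


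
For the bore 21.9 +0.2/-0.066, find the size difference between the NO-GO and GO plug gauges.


GO = nominal - lower_tol (smallest hole = maximum material condition)
GO = 21.9 - 0.066 = 21.834
NO-GO = nominal + upper_tol (largest hole = least material condition)
NO-GO = 21.9 + 0.2 = 22.1
spread = NO-GO - GO = 22.1 - 21.834 = 0.2660

0.2660


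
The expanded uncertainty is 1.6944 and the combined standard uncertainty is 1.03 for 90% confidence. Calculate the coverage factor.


k = U / uc
k = 1.6944 / 1.03
k = 1.645

1.645


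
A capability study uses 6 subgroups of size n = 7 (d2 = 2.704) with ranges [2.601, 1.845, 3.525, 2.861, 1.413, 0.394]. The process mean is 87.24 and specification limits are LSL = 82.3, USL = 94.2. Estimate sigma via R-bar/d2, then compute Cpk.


R_bar = (2.601 + 1.845 + 3.525 + 2.861 + 1.413 + 0.394) / 6 = 2.1065
sigma = R_bar / d2 = 2.1065 / 2.704 = 0.77903107
Cp = (USL - LSL)/(6*sigma) = (94.2 - 82.3)/(6*0.77903107) = 2.5459
Cpu = (94.2 - 87.24)/(3*0.77903107) = 2.9781
Cpl = (87.24 - 82.3)/(3*0.77903107) = 2.1137
Cpk = min(Cpu, Cpl) = 2.1137

2.1137


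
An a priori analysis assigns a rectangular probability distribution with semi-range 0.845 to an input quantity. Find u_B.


u_B = half_width / sqrt(3)
u_B = 0.845 / 1.7320508
u_B = 0.4879

0.4879


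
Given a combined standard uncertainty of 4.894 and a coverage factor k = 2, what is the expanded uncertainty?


U = k * uc
U = 2 * 4.894
U = 9.7880

9.7880


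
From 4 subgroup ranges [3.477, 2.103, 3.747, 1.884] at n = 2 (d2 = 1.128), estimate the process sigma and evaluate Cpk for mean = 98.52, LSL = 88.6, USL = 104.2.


R_bar = (3.477 + 2.103 + 3.747 + 1.884) / 4 = 2.80275
sigma = R_bar / d2 = 2.80275 / 1.128 = 2.4847074
Cp = (USL - LSL)/(6*sigma) = (104.2 - 88.6)/(6*2.4847074) = 1.0464
Cpu = (104.2 - 98.52)/(3*2.4847074) = 0.7620
Cpl = (98.52 - 88.6)/(3*2.4847074) = 1.3308
Cpk = min(Cpu, Cpl) = 0.7620

0.7620


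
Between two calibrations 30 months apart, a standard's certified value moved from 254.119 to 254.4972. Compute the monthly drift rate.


rate = (v2 - v1) / months
= (254.4972 - 254.119) / 30
= 0.3782 / 30
= 0.0126

0.0126


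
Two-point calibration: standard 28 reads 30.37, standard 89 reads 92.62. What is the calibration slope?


slope = (y2 - y1) / (x2 - x1)
= (92.62 - 30.37) / (89 - 28)
= 62.2500 / 61
= 1.0205

1.0205


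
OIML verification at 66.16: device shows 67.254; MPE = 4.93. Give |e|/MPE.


e = indication - reference = 67.254 - 66.16 = 1.0940
|e| = 1.0940
ratio = |e| / MPE = 1.0940 / 4.93
ratio = 0.2219

0.2219


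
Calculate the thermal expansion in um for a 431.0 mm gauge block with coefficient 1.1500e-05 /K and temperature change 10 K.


dL = L * alpha * dT
= 431.0 * 1.1500e-05 * 10
= 0.0495650 mm
dL_um = 0.0495650 * 1000 = 49.5650 um

49.5650


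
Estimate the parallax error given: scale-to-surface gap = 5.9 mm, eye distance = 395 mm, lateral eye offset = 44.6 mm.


error = h * offset / d
= 5.9 * 44.6 / 395
= 0.6662

0.6662


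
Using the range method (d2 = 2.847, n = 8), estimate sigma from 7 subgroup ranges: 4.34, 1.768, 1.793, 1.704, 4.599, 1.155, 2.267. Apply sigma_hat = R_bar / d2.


R_bar = (4.34 + 1.768 + 1.793 + 1.704 + 4.599 + 1.155 + 2.267) / 7
R_bar = 17.626 / 7 = 2.518
sigma_hat = R_bar / d2 = 2.518 / 2.847 = 0.8844

0.8844


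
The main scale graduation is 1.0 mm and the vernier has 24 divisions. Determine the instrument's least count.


LC = MSD / n_div
= 1.0 / 24
= 0.0417

0.0417


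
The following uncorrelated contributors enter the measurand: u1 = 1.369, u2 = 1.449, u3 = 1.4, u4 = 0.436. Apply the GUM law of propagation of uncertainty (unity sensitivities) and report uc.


uc = sqrt(1.369^2 + 1.449^2 + 1.4^2 + 0.436^2)
uc = sqrt(6.123858)
uc = 2.4746

2.4746


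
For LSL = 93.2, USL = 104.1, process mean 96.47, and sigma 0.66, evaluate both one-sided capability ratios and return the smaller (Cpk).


Cpu = (USL - mean) / (3*sigma) = (104.1 - 96.47) / (3*0.66) = 3.8535
Cpl = (mean - LSL) / (3*sigma) = (96.47 - 93.2) / (3*0.66) = 1.6515
Cpk = min(Cpu, Cpl) = 1.6515

1.6515


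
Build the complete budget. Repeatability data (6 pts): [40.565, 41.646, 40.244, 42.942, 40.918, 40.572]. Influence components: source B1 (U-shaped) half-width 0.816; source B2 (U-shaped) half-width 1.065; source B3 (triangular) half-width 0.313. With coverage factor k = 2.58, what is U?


mean = (40.565 + 41.646 + 40.244 + 42.942 + 40.918 + 40.572) / 6 = 41.14783333
s = sqrt(sum((x - mean)^2)/(n-1)) = 1.0008217
u_A = s / sqrt(n) = 1.0008217 / sqrt(6) = 0.40858375
u_B1 = 0.816 / sqrt(2) = 0.57699913
u_B2 = 1.065 / sqrt(2) = 0.75306872
u_B3 = 0.313 / sqrt(6) = 0.12778171
uc = sqrt(0.40858375^2 + 0.57699913^2 + 0.75306872^2 + 0.12778171^2) = 1.0408215
U = k * uc = 2.58 * 1.0408215
U = 2.6853

2.6853


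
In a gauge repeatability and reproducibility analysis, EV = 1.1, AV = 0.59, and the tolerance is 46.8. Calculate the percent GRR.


GRR = sqrt(EV^2 + AV^2) = sqrt(1.1^2 + 0.59^2) = 1.2482388
%GRR = GRR / tol * 100 = 1.2482388 / 46.8 * 100
%GRR = 2.6672

2.6672


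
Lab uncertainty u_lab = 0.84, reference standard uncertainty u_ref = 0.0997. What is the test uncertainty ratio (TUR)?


TUR = u_lab / u_ref
= 0.84 / 0.0997
= 8.4253

8.4253


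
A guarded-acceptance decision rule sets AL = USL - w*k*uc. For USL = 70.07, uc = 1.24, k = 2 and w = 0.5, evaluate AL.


U = k * uc = 2 * 1.24 = 2.48
guard band g = w * U = 0.5 * 2.48 = 1.24
AL = USL - g = 70.07 - 1.24
AL = 68.8300

68.8300


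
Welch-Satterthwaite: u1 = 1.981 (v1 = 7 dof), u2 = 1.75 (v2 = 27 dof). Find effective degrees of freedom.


uc = sqrt(u1^2 + u2^2) = sqrt(1.981^2 + 1.75^2) = 2.6432671
v_eff = uc^4 / (u1^4/v1 + u2^4/v2)
= 2.6432671^4 / (1.981^4/7 + 1.75^4/27)
= 48.816226 / 2.5474539
v_eff = 19.1628

19.1628


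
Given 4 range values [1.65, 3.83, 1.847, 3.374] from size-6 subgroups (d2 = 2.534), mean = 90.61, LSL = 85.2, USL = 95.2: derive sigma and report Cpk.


R_bar = (1.65 + 3.83 + 1.847 + 3.374) / 4 = 2.67525
sigma = R_bar / d2 = 2.67525 / 2.534 = 1.0557419
Cp = (USL - LSL)/(6*sigma) = (95.2 - 85.2)/(6*1.0557419) = 1.5787
Cpu = (95.2 - 90.61)/(3*1.0557419) = 1.4492
Cpl = (90.61 - 85.2)/(3*1.0557419) = 1.7081
Cpk = min(Cpu, Cpl) = 1.4492

1.4492


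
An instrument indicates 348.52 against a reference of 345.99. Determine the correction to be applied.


Correction = standard - reading
= 345.99 - 348.52
= -2.5300

-2.5300


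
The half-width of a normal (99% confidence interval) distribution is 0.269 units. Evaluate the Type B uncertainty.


u_B = half_width / 2.576
u_B = 0.269 / 2.576
u_B = 0.1044

0.1044


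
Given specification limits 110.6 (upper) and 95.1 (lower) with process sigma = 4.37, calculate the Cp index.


Cp = (USL - LSL) / (6 * sigma)
= (110.6 - 95.1) / (6 * 4.37)
= 15.5000 / 26.2200
= 0.5912

0.5912


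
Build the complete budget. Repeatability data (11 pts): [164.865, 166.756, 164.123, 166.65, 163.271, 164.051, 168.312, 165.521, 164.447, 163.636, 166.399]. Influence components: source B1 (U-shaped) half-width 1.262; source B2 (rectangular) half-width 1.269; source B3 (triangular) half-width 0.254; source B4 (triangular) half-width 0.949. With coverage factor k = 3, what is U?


mean = (164.865 + 166.756 + 164.123 + 166.65 + 163.271 + 164.051 + 168.312 + 165.521 + 164.447 + 163.636 + 166.399) / 11 = 165.2755455
s = sqrt(sum((x - mean)^2)/(n-1)) = 1.5815355
u_A = s / sqrt(n) = 1.5815355 / sqrt(11) = 0.4768509
u_B1 = 1.262 / sqrt(2) = 0.89236876
u_B2 = 1.269 / sqrt(3) = 0.73265749
u_B3 = 0.254 / sqrt(6) = 0.10369507
u_B4 = 0.949 / sqrt(6) = 0.38742763
uc = sqrt(0.4768509^2 + 0.89236876^2 + 0.73265749^2 + 0.10369507^2 + 0.38742763^2) = 1.3120018
U = k * uc = 3 * 1.3120018
U = 3.9360

3.9360


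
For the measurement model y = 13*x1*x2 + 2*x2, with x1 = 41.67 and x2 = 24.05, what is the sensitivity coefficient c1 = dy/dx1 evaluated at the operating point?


y = 13*x1*x2 + 2*x2
dy/dx1 = 13*x2
Evaluate at x2 = 24.05: c1 = 13 * 24.05
c1 = 312.6500

312.6500


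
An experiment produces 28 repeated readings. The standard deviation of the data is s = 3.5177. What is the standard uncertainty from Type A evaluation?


u_A = s / sqrt(n)
u_A = 3.5177 / sqrt(28)
u_A = 3.5177 / 5.2915026
u_A = 0.6648

0.6648


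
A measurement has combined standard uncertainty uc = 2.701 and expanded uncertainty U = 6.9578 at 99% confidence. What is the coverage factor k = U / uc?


k = U / uc
k = 6.9578 / 2.701
k = 2.576

2.576


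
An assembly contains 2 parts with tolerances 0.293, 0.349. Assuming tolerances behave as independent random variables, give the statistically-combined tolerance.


RSS = sqrt(0.293^2 + 0.349^2)
= sqrt(0.20765)
= 0.4557

0.4557


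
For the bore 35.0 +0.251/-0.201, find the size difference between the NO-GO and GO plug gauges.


GO = nominal - lower_tol (smallest hole = maximum material condition)
GO = 35.0 - 0.201 = 34.799
NO-GO = nominal + upper_tol (largest hole = least material condition)
NO-GO = 35.0 + 0.251 = 35.251
spread = NO-GO - GO = 35.251 - 34.799 = 0.4520

0.4520


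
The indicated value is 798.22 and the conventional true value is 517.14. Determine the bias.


Systematic error = measured - true
= 798.22 - 517.14
= 281.0800

281.0800


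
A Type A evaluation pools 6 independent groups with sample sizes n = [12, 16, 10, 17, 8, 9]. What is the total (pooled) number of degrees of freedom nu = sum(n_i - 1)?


nu = sum_i (n_i - 1)
nu = ((12 - 1) + (16 - 1) + (10 - 1) + (17 - 1) + (8 - 1) + (9 - 1))
nu = 11 + 15 + 9 + 16 + 7 + 8
nu = 66

66


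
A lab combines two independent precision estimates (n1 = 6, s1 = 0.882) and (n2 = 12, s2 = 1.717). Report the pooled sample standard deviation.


s_p = sqrt(((n1-1)*s1^2 + (n2-1)*s2^2) / (n1+n2-2))
numerator = (6-1)*0.882^2 + (12-1)*1.717^2 = 3.88962 + 32.428979 = 36.318599
denominator = 6 + 12 - 2 = 16
s_p^2 = 36.318599 / 16 = 2.2699124
s_p = sqrt(2.2699124) = 1.5066

1.5066


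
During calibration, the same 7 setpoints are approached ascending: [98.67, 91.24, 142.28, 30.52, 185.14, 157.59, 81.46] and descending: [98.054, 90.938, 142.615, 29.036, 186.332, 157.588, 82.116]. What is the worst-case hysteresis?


|98.67 - 98.054| = 0.6160
|91.24 - 90.938| = 0.3020
|142.28 - 142.615| = 0.3350
|30.52 - 29.036| = 1.4840
|185.14 - 186.332| = 1.1920
|157.59 - 157.588| = 0.0020
|81.46 - 82.116| = 0.6560
hysteresis = max(diffs) = 1.4840

1.4840


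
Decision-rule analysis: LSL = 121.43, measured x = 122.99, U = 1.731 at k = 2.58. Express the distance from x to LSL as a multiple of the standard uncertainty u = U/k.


u = U / k = 1.731 / 2.58 = 0.67093023
margin = |LSL - x| = |121.43 - 122.99| = 1.56
z = margin / u = 1.56 / 0.67093023
z = 2.3251

2.3251


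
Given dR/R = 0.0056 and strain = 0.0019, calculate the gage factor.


GF = (dR/R) / epsilon
= 0.0056 / 0.0019
= 2.9474

2.9474


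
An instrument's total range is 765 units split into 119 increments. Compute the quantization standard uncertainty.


resolution = range / divisions
resolution = 765 / 119 = 6.4285714
u_res = resolution / (2*sqrt(3))
u_res = 6.4285714 / 3.4641016
u_res = 1.8558

1.8558


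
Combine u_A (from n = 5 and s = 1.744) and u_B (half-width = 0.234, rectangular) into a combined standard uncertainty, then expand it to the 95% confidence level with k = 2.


u_A = s / sqrt(n) = 1.744 / sqrt(5) = 0.77994051
u_B = half_width / sqrt(3) = 0.234 / sqrt(3) = 0.13509996
uc = sqrt(u_A^2 + u_B^2) = sqrt(0.77994051^2 + 0.13509996^2) = 0.79155492
U = k * uc = 2 * 0.79155492
U = 1.5831

1.5831


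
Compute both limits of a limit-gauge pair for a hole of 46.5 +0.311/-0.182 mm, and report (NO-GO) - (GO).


GO = nominal - lower_tol (smallest hole = maximum material condition)
GO = 46.5 - 0.182 = 46.318
NO-GO = nominal + upper_tol (largest hole = least material condition)
NO-GO = 46.5 + 0.311 = 46.811
spread = NO-GO - GO = 46.811 - 46.318 = 0.4930

0.4930


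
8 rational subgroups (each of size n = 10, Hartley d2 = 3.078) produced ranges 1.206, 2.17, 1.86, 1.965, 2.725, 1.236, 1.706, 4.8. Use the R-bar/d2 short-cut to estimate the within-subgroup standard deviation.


R_bar = (1.206 + 2.17 + 1.86 + 1.965 + 2.725 + 1.236 + 1.706 + 4.8) / 8
R_bar = 17.668 / 8 = 2.2085
sigma_hat = R_bar / d2 = 2.2085 / 3.078 = 0.7175

0.7175


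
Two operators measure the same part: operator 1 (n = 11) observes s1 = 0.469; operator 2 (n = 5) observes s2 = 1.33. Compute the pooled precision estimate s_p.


s_p = sqrt(((n1-1)*s1^2 + (n2-1)*s2^2) / (n1+n2-2))
numerator = (11-1)*0.469^2 + (5-1)*1.33^2 = 2.19961 + 7.0756 = 9.27521
denominator = 11 + 5 - 2 = 14
s_p^2 = 9.27521 / 14 = 0.662515
s_p = sqrt(0.662515) = 0.8140

0.8140


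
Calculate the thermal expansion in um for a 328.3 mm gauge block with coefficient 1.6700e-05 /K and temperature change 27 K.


dL = L * alpha * dT
= 328.3 * 1.6700e-05 * 27
= 0.1480305 mm
dL_um = 0.1480305 * 1000 = 148.0305 um

148.0305


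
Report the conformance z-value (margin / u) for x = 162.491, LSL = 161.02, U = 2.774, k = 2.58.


u = U / k = 2.774 / 2.58 = 1.0751938
margin = |LSL - x| = |161.02 - 162.491| = 1.471
z = margin / u = 1.471 / 1.0751938
z = 1.3681

1.3681


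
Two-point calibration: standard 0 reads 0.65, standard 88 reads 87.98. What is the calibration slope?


slope = (y2 - y1) / (x2 - x1)
= (87.98 - 0.65) / (88 - 0)
= 87.3300 / 88
= 0.9924

0.9924


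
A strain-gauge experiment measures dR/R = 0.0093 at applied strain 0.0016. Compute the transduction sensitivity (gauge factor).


GF = (dR/R) / epsilon
= 0.0093 / 0.0016
= 5.8125

5.8125


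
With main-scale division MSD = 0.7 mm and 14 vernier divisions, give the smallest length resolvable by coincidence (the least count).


LC = MSD / n_div
= 0.7 / 14
= 0.0500

0.0500


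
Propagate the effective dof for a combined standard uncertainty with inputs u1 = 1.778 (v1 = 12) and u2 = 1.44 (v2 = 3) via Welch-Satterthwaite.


uc = sqrt(u1^2 + u2^2) = sqrt(1.778^2 + 1.44^2) = 2.2879869
v_eff = uc^4 / (u1^4/v1 + u2^4/v2)
= 2.2879869^4 / (1.778^4/12 + 1.44^4/3)
= 27.404011 / 2.266082
v_eff = 12.0931

12.0931


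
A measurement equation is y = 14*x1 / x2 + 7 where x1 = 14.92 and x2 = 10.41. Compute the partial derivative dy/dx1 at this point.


y = 14*x1 / x2 + 7
dy/dx1 = 14/x2
Evaluate at x2 = 10.41: c1 = 14 / 10.41
c1 = 1.3449

1.3449


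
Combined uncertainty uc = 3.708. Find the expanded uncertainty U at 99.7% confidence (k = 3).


U = k * uc
U = 3 * 3.708
U = 11.1240

11.1240


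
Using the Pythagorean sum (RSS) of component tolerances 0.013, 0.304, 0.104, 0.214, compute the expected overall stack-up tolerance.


RSS = sqrt(0.013^2 + 0.304^2 + 0.104^2 + 0.214^2)
= sqrt(0.149197)
= 0.3863

0.3863


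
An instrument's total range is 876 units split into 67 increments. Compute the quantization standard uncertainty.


resolution = range / divisions
resolution = 876 / 67 = 13.074627
u_res = resolution / (2*sqrt(3))
u_res = 13.074627 / 3.4641016
u_res = 3.7743

3.7743


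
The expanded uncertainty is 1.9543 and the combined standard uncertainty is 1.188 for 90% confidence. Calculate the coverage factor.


k = U / uc
k = 1.9543 / 1.188
k = 1.645

1.645


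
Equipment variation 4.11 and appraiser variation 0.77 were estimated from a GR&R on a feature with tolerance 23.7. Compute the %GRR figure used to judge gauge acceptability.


GRR = sqrt(EV^2 + AV^2) = sqrt(4.11^2 + 0.77^2) = 4.1815069
%GRR = GRR / tol * 100 = 4.1815069 / 23.7 * 100
%GRR = 17.6435

17.6435


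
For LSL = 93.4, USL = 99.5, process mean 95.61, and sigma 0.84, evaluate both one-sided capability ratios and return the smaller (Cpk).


Cpu = (USL - mean) / (3*sigma) = (99.5 - 95.61) / (3*0.84) = 1.5437
Cpl = (mean - LSL) / (3*sigma) = (95.61 - 93.4) / (3*0.84) = 0.8770
Cpk = min(Cpu, Cpl) = 0.8770

0.8770


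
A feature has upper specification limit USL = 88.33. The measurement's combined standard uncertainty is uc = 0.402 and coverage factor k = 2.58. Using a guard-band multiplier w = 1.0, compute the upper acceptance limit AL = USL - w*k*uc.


U = k * uc = 2.58 * 0.402 = 1.03716
guard band g = w * U = 1.0 * 1.03716 = 1.03716
AL = USL - g = 88.33 - 1.03716
AL = 87.2928

87.2928


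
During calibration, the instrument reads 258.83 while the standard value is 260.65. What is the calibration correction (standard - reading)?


Correction = standard - reading
= 260.65 - 258.83
= 1.8200

1.8200


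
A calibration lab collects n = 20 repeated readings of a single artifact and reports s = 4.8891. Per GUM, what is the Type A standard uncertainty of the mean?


u_A = s / sqrt(n)
u_A = 4.8891 / sqrt(20)
u_A = 4.8891 / 4.472136
u_A = 1.0932

1.0932


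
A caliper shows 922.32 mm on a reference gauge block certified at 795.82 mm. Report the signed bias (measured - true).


Systematic error = measured - true
= 922.32 - 795.82
= 126.5000

126.5000


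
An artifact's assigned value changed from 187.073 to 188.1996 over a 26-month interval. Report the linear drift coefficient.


rate = (v2 - v1) / months
= (188.1996 - 187.073) / 26
= 1.1266 / 26
= 0.0433

0.0433


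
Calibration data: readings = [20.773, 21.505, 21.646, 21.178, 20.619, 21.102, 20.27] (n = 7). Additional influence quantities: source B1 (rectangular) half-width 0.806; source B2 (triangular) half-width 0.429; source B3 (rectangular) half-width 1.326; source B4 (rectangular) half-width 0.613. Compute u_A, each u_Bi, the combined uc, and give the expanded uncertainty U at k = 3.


mean = (20.773 + 21.505 + 21.646 + 21.178 + 20.619 + 21.102 + 20.27) / 7 = 21.01328571
s = sqrt(sum((x - mean)^2)/(n-1)) = 0.49037119
u_A = s / sqrt(n) = 0.49037119 / sqrt(7) = 0.18534289
u_B1 = 0.806 / sqrt(3) = 0.46534432
u_B2 = 0.429 / sqrt(6) = 0.17513852
u_B3 = 1.326 / sqrt(3) = 0.76556646
u_B4 = 0.613 / sqrt(3) = 0.35391572
uc = sqrt(0.18534289^2 + 0.46534432^2 + 0.17513852^2 + 0.76556646^2 + 0.35391572^2) = 0.99645329
U = k * uc = 3 * 0.99645329
U = 2.9894

2.9894


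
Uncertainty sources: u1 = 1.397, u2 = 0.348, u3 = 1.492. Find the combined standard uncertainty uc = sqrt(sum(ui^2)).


uc = sqrt(1.397^2 + 0.348^2 + 1.492^2)
uc = sqrt(4.298777)
uc = 2.0733

2.0733
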